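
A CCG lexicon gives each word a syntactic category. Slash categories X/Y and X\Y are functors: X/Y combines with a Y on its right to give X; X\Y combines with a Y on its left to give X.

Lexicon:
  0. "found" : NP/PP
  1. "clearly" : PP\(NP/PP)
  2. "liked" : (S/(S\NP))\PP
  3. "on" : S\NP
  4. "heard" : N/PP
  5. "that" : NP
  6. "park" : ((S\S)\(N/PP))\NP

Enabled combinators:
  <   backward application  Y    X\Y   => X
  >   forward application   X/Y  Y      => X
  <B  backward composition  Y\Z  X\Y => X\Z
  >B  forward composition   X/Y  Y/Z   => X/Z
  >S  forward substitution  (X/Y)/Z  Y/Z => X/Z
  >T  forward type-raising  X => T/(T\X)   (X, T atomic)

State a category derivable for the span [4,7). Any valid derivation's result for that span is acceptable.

S\S

[0,7] S   >
  [0,3] S/(S\NP)   <
    [0,2] PP   <
      [0,1] "found" : NP/PP
      [1,2] "clearly" : PP\(NP/PP)
    [2,3] "liked" : (S/(S\NP))\PP
  [3,7] S\NP   <B
    [3,4] "on" : S\NP
    [4,7] S\S   <
      [4,5] "heard" : N/PP
      [5,7] (S\S)\(N/PP)   <
        [5,6] "that" : NP
        [6,7] "park" : ((S\S)\(N/PP))\NP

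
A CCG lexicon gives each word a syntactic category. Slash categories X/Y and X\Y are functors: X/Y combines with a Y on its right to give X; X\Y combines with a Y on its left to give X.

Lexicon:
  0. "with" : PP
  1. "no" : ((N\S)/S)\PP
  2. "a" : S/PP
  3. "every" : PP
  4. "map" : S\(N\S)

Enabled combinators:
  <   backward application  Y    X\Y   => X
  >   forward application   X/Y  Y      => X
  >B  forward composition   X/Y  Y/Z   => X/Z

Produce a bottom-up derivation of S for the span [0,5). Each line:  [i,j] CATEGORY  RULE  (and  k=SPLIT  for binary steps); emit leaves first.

[0,1] PP  lex  "with"
[1,2] ((N\S)/S)\PP  lex  "no"
[0,2] (N\S)/S  <  k=1
[2,3] S/PP  lex  "a"
[3,4] PP  lex  "every"
[2,4] S  >  k=3
[0,4] N\S  >  k=2
[4,5] S\(N\S)  lex  "map"
[0,5] S  <  k=4

[0,5] S   <
  [0,4] N\S   >
    [0,2] (N\S)/S   <
      [0,1] "with" : PP
      [1,2] "no" : ((N\S)/S)\PP
    [2,4] S   >
      [2,3] "a" : S/PP
      [3,4] "every" : PP
  [4,5] "map" : S\(N\S)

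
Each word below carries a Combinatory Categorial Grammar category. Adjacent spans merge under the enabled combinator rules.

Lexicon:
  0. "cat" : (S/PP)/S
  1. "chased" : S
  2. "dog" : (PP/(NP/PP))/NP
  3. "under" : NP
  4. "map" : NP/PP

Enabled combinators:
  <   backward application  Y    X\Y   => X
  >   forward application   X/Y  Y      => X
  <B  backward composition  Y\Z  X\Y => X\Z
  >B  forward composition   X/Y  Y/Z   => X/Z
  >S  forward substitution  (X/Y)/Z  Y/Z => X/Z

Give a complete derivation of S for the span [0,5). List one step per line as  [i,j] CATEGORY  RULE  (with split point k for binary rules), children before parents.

[0,1] (S/PP)/S  lex  "cat"
[1,2] S  lex  "chased"
[0,2] S/PP  >  k=1
[2,3] (PP/(NP/PP))/NP  lex  "dog"
[3,4] NP  lex  "under"
[2,4] PP/(NP/PP)  >  k=3
[4,5] NP/PP  lex  "map"
[2,5] PP  >  k=4
[0,5] S  >  k=2

[0,5] S   >
  [0,2] S/PP   >
    [0,1] "cat" : (S/PP)/S
    [1,2] "chased" : S
  [2,5] PP   >
    [2,4] PP/(NP/PP)   >
      [2,3] "dog" : (PP/(NP/PP))/NP
      [3,4] "under" : NP
    [4,5] "map" : NP/PP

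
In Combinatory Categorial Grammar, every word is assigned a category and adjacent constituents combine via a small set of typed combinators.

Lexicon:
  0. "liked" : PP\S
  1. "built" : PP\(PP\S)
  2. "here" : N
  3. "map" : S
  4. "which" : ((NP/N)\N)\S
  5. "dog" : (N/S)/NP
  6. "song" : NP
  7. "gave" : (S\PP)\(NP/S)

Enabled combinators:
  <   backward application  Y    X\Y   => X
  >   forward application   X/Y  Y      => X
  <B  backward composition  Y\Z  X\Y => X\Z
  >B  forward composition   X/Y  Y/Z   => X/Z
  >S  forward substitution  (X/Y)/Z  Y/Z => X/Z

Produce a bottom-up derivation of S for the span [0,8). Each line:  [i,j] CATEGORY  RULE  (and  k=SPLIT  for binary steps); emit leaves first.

[0,1] PP\S  lex  "liked"
[1,2] PP\(PP\S)  lex  "built"
[0,2] PP  <  k=1
[2,3] N  lex  "here"
[3,4] S  lex  "map"
[4,5] ((NP/N)\N)\S  lex  "which"
[3,5] (NP/N)\N  <  k=4
[2,5] NP/N  <  k=3
[5,6] (N/S)/NP  lex  "dog"
[6,7] NP  lex  "song"
[5,7] N/S  >  k=6
[2,7] NP/S  >B  k=5
[7,8] (S\PP)\(NP/S)  lex  "gave"
[2,8] S\PP  <  k=7
[0,8] S  <  k=2

[0,8] S   <
  [0,2] PP   <
    [0,1] "liked" : PP\S
    [1,2] "built" : PP\(PP\S)
  [2,8] S\PP   <
    [2,7] NP/S   >B
      [2,5] NP/N   <
        [2,3] "here" : N
        [3,5] (NP/N)\N   <
          [3,4] "map" : S
          [4,5] "which" : ((NP/N)\N)\S
      [5,7] N/S   >
        [5,6] "dog" : (N/S)/NP
        [6,7] "song" : NP
    [7,8] "gave" : (S\PP)\(NP/S)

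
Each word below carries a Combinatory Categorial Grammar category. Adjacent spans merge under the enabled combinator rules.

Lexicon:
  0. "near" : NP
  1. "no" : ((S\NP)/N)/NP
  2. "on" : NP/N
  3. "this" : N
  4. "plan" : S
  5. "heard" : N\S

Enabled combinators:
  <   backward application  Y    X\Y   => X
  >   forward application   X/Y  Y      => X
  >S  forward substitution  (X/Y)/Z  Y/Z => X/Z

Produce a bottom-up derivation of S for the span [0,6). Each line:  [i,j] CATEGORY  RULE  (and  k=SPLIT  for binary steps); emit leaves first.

[0,1] NP  lex  "near"
[1,2] ((S\NP)/N)/NP  lex  "no"
[2,3] NP/N  lex  "on"
[3,4] N  lex  "this"
[2,4] NP  >  k=3
[1,4] (S\NP)/N  >  k=2
[4,5] S  lex  "plan"
[5,6] N\S  lex  "heard"
[4,6] N  <  k=5
[1,6] S\NP  >  k=4
[0,6] S  <  k=1

[0,6] S   <
  [0,1] "near" : NP
  [1,6] S\NP   >
    [1,4] (S\NP)/N   >
      [1,2] "no" : ((S\NP)/N)/NP
      [2,4] NP   >
        [2,3] "on" : NP/N
        [3,4] "this" : N
    [4,6] N   <
      [4,5] "plan" : S
      [5,6] "heard" : N\S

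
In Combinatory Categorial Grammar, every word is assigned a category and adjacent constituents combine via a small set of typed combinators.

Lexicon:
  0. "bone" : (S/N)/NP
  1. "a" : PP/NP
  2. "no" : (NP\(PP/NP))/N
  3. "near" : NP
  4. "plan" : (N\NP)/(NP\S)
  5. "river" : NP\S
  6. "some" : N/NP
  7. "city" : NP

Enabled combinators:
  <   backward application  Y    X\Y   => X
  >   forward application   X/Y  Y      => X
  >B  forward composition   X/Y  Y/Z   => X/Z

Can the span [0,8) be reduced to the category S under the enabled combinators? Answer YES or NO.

[0,8] S   >
  [0,6] S/N   >
    [0,1] "bone" : (S/N)/NP
    [1,6] NP   <
      [1,2] "a" : PP/NP
      [2,6] NP\(PP/NP)   >
        [2,3] "no" : (NP\(PP/NP))/N
        [3,6] N   <
          [3,4] "near" : NP
          [4,6] N\NP   >
            [4,5] "plan" : (N\NP)/(NP\S)
            [5,6] "river" : NP\S
  [6,8] N   >
    [6,7] "some" : N/NP
    [7,8] "city" : NP

YES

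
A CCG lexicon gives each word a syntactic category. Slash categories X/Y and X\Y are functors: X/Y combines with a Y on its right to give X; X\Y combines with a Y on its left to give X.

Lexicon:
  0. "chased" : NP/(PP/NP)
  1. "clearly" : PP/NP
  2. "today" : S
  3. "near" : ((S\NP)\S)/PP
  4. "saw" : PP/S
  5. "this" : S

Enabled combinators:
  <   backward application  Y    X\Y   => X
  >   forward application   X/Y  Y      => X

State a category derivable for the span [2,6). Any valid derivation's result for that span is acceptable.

S\NP

[0,6] S   <
  [0,2] NP   >
    [0,1] "chased" : NP/(PP/NP)
    [1,2] "clearly" : PP/NP
  [2,6] S\NP   <
    [2,3] "today" : S
    [3,6] (S\NP)\S   >
      [3,4] "near" : ((S\NP)\S)/PP
      [4,6] PP   >
        [4,5] "saw" : PP/S
        [5,6] "this" : S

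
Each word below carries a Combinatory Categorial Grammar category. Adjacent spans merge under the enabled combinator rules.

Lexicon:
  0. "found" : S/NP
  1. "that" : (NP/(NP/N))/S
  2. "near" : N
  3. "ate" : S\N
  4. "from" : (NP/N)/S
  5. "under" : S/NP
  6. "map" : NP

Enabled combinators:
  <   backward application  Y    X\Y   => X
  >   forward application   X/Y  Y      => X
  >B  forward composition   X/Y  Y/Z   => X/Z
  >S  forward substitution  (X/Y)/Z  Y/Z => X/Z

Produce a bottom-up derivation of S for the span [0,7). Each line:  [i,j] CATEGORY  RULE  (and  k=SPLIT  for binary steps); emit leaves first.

[0,7] S   >
  [0,1] "found" : S/NP
  [1,7] NP   >
    [1,5] NP/S   >B
      [1,4] NP/(NP/N)   >
        [1,2] "that" : (NP/(NP/N))/S
        [2,4] S   <
          [2,3] "near" : N
          [3,4] "ate" : S\N
      [4,5] "from" : (NP/N)/S
    [5,7] S   >
      [5,6] "under" : S/NP
      [6,7] "map" : NP

[0,1] S/NP  lex  "found"
[1,2] (NP/(NP/N))/S  lex  "that"
[2,3] N  lex  "near"
[3,4] S\N  lex  "ate"
[2,4] S  <  k=3
[1,4] NP/(NP/N)  >  k=2
[4,5] (NP/N)/S  lex  "from"
[1,5] NP/S  >B  k=4
[5,6] S/NP  lex  "under"
[6,7] NP  lex  "map"
[5,7] S  >  k=6
[1,7] NP  >  k=5
[0,7] S  >  k=1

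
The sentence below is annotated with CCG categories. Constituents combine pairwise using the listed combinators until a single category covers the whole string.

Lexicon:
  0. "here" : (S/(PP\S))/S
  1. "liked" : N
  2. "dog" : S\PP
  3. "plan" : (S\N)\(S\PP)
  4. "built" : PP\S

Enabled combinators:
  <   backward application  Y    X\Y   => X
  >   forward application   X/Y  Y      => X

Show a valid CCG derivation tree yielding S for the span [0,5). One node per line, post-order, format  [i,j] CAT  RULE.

[0,1] (S/(PP\S))/S  lex  "here"
[1,2] N  lex  "liked"
[2,3] S\PP  lex  "dog"
[3,4] (S\N)\(S\PP)  lex  "plan"
[2,4] S\N  <  k=3
[1,4] S  <  k=2
[0,4] S/(PP\S)  >  k=1
[4,5] PP\S  lex  "built"
[0,5] S  >  k=4

[0,5] S   >
  [0,4] S/(PP\S)   >
    [0,1] "here" : (S/(PP\S))/S
    [1,4] S   <
      [1,2] "liked" : N
      [2,4] S\N   <
        [2,3] "dog" : S\PP
        [3,4] "plan" : (S\N)\(S\PP)
  [4,5] "built" : PP\S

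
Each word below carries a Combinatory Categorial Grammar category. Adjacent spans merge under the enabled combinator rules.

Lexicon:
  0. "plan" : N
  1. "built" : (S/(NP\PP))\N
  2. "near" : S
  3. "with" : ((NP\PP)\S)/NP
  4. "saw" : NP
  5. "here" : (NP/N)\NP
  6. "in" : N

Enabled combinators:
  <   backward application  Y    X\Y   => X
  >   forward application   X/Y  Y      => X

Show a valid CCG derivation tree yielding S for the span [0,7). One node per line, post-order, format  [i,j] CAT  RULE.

[0,1] N  lex  "plan"
[1,2] (S/(NP\PP))\N  lex  "built"
[0,2] S/(NP\PP)  <  k=1
[2,3] S  lex  "near"
[3,4] ((NP\PP)\S)/NP  lex  "with"
[4,5] NP  lex  "saw"
[5,6] (NP/N)\NP  lex  "here"
[4,6] NP/N  <  k=5
[6,7] N  lex  "in"
[4,7] NP  >  k=6
[3,7] (NP\PP)\S  >  k=4
[2,7] NP\PP  <  k=3
[0,7] S  >  k=2

[0,7] S   >
  [0,2] S/(NP\PP)   <
    [0,1] "plan" : N
    [1,2] "built" : (S/(NP\PP))\N
  [2,7] NP\PP   <
    [2,3] "near" : S
    [3,7] (NP\PP)\S   >
      [3,4] "with" : ((NP\PP)\S)/NP
      [4,7] NP   >
        [4,6] NP/N   <
          [4,5] "saw" : NP
          [5,6] "here" : (NP/N)\NP
        [6,7] "in" : N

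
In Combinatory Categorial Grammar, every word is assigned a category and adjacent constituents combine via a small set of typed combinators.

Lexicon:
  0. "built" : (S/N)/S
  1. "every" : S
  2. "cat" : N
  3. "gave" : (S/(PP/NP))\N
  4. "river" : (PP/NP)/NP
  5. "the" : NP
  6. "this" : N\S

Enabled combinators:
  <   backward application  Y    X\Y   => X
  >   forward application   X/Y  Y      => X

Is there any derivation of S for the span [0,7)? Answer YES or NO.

[0,7] S   >
  [0,2] S/N   >
    [0,1] "built" : (S/N)/S
    [1,2] "every" : S
  [2,7] N   <
    [2,6] S   >
      [2,4] S/(PP/NP)   <
        [2,3] "cat" : N
        [3,4] "gave" : (S/(PP/NP))\N
      [4,6] PP/NP   >
        [4,5] "river" : (PP/NP)/NP
        [5,6] "the" : NP
    [6,7] "this" : N\S

YES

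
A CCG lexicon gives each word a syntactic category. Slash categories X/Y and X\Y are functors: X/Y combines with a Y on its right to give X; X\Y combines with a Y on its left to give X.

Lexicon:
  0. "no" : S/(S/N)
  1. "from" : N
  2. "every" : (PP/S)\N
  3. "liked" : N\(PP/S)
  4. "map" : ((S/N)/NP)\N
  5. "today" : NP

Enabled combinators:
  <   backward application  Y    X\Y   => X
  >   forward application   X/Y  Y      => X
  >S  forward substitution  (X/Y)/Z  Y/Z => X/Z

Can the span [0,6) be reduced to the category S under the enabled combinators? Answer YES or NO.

YES

[0,6] S   >
  [0,1] "no" : S/(S/N)
  [1,6] S/N   >
    [1,5] (S/N)/NP   <
      [1,4] N   <
        [1,3] PP/S   <
          [1,2] "from" : N
          [2,3] "every" : (PP/S)\N
        [3,4] "liked" : N\(PP/S)
      [4,5] "map" : ((S/N)/NP)\N
    [5,6] "today" : NP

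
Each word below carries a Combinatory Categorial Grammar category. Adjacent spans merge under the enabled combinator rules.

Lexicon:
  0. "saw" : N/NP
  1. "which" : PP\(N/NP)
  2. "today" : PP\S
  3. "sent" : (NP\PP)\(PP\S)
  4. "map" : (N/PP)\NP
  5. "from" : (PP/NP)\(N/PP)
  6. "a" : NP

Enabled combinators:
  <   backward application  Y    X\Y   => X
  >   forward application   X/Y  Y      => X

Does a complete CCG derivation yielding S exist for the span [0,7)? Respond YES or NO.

N/NP PP\(N/NP) PP\S (NP\PP)\(PP\S) (N/PP)\NP (PP/NP)\(N/PP) NP
CKY chart[0,7] = {PP}; S ∉ chart

NO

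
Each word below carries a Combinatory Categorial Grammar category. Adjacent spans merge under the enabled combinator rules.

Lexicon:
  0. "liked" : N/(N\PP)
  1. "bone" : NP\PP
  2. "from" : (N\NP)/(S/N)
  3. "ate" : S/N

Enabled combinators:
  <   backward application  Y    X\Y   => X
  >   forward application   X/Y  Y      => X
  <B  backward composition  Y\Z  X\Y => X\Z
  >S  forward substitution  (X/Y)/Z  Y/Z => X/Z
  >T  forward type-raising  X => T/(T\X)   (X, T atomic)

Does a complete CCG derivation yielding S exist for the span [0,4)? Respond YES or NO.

N/(N\PP) NP\PP (N\NP)/(S/N) S/N
CKY chart[0,4] = {N, N/(N\N), NP/(NP\N), PP/(PP\N), S/(S\N)}; S ∉ chart

NO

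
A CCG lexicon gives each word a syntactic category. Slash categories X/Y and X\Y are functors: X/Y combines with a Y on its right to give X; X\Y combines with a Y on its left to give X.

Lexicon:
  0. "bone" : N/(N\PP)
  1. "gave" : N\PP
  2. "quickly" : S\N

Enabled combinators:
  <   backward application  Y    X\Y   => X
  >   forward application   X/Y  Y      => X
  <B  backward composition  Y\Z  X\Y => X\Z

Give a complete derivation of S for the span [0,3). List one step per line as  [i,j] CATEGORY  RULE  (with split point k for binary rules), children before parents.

[0,3] S   <
  [0,2] N   >
    [0,1] "bone" : N/(N\PP)
    [1,2] "gave" : N\PP
  [2,3] "quickly" : S\N

[0,1] N/(N\PP)  lex  "bone"
[1,2] N\PP  lex  "gave"
[0,2] N  >  k=1
[2,3] S\N  lex  "quickly"
[0,3] S  <  k=2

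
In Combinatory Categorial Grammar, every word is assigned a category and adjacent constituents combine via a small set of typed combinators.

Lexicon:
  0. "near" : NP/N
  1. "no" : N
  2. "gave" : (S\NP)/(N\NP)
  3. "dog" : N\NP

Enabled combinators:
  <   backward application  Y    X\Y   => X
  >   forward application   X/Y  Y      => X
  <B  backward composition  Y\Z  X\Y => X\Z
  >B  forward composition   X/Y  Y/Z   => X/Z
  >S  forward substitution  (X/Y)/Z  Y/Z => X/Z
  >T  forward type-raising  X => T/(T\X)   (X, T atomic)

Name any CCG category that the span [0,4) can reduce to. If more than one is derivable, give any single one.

[0,4] S   <
  [0,2] NP   >
    [0,1] "near" : NP/N
    [1,2] "no" : N
  [2,4] S\NP   >
    [2,3] "gave" : (S\NP)/(N\NP)
    [3,4] "dog" : N\NP

S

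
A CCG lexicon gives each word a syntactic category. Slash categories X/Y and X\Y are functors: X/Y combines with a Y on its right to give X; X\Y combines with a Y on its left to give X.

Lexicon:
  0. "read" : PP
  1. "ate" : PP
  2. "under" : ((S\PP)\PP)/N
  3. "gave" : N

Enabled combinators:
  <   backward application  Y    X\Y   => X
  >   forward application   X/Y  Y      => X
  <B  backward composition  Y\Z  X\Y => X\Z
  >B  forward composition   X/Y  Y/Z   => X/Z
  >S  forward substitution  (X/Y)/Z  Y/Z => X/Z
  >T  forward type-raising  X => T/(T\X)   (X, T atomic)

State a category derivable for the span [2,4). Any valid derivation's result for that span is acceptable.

[0,4] S   <
  [0,1] "read" : PP
  [1,4] S\PP   <
    [1,2] "ate" : PP
    [2,4] (S\PP)\PP   >
      [2,3] "under" : ((S\PP)\PP)/N
      [3,4] "gave" : N

(S\PP)\PP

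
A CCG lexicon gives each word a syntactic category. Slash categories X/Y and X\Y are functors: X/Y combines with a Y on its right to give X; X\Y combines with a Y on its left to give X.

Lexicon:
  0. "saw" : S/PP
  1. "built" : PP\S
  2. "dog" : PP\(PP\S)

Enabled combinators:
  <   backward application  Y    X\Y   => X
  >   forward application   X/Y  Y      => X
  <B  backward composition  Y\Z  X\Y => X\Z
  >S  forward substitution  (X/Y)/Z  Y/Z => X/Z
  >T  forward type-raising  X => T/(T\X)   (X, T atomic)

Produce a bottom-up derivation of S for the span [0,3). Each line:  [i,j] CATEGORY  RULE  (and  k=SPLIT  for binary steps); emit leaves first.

[0,1] S/PP  lex  "saw"
[1,2] PP\S  lex  "built"
[2,3] PP\(PP\S)  lex  "dog"
[1,3] PP  <  k=2
[0,3] S  >  k=1

[0,3] S   >
  [0,1] "saw" : S/PP
  [1,3] PP   <
    [1,2] "built" : PP\S
    [2,3] "dog" : PP\(PP\S)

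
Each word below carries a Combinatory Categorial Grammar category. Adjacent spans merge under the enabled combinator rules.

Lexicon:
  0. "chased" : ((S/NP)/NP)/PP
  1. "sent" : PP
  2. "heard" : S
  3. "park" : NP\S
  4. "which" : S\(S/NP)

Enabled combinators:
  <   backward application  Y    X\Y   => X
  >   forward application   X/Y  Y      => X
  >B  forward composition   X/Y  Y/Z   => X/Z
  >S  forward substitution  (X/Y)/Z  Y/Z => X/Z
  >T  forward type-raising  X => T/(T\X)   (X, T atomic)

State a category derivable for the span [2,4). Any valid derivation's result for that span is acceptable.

NP

[0,5] S   <
  [0,4] S/NP   >
    [0,2] (S/NP)/NP   >
      [0,1] "chased" : ((S/NP)/NP)/PP
      [1,2] "sent" : PP
    [2,4] NP   >
      [2,3] NP/(NP\S)   >T
        [2,3] "heard" : S
      [3,4] "park" : NP\S
  [4,5] "which" : S\(S/NP)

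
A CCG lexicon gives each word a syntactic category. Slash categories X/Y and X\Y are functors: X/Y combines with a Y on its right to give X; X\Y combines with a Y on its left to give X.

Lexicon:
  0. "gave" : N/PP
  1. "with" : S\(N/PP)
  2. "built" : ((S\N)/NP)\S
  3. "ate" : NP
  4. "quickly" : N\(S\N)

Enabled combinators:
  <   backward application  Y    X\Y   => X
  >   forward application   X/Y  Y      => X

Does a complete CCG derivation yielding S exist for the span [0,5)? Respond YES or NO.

N/PP S\(N/PP) ((S\N)/NP)\S NP N\(S\N)
CKY chart[0,5] = {N}; S ∉ chart

NO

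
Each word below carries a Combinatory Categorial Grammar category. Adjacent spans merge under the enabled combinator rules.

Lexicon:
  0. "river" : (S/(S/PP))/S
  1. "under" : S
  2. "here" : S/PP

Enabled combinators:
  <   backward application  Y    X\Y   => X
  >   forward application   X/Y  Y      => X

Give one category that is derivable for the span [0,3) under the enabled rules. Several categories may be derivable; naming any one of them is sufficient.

S

[0,3] S   >
  [0,2] S/(S/PP)   >
    [0,1] "river" : (S/(S/PP))/S
    [1,2] "under" : S
  [2,3] "here" : S/PP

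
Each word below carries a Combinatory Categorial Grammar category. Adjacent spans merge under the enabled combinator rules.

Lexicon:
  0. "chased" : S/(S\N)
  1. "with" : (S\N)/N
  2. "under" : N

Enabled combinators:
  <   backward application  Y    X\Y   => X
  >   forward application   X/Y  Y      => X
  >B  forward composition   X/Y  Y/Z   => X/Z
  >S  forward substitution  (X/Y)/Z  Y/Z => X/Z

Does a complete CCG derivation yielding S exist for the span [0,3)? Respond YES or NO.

YES

[0,3] S   >
  [0,1] "chased" : S/(S\N)
  [1,3] S\N   >
    [1,2] "with" : (S\N)/N
    [2,3] "under" : N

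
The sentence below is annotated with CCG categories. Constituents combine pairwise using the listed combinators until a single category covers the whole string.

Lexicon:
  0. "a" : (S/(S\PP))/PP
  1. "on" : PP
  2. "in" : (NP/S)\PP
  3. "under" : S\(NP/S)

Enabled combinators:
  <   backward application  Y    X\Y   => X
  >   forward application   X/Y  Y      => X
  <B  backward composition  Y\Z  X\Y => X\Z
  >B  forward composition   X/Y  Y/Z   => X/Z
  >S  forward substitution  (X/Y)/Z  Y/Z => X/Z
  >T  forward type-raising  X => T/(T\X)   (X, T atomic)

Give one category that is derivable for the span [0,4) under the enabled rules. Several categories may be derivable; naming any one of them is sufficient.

[0,4] S   >
  [0,2] S/(S\PP)   >
    [0,1] "a" : (S/(S\PP))/PP
    [1,2] "on" : PP
  [2,4] S\PP   <B
    [2,3] "in" : (NP/S)\PP
    [3,4] "under" : S\(NP/S)

S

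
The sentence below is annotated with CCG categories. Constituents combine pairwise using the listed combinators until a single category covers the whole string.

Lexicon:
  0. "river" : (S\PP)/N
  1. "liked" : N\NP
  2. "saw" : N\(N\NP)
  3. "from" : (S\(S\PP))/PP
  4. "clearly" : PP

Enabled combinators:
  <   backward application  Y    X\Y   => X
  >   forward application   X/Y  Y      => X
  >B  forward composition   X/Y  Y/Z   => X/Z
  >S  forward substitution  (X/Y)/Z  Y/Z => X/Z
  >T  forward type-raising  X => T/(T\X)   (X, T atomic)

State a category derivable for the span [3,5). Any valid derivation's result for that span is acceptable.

S\(S\PP)

[0,5] S   <
  [0,3] S\PP   >
    [0,1] "river" : (S\PP)/N
    [1,3] N   <
      [1,2] "liked" : N\NP
      [2,3] "saw" : N\(N\NP)
  [3,5] S\(S\PP)   >
    [3,4] "from" : (S\(S\PP))/PP
    [4,5] "clearly" : PP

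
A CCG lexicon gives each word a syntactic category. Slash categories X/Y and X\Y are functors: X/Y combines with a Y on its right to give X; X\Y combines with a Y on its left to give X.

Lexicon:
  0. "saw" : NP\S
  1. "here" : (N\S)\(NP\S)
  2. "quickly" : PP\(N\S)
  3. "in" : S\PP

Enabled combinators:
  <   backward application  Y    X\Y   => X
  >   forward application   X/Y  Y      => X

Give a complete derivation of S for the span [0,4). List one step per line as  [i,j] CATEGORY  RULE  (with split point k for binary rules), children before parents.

[0,4] S   <
  [0,3] PP   <
    [0,2] N\S   <
      [0,1] "saw" : NP\S
      [1,2] "here" : (N\S)\(NP\S)
    [2,3] "quickly" : PP\(N\S)
  [3,4] "in" : S\PP

[0,1] NP\S  lex  "saw"
[1,2] (N\S)\(NP\S)  lex  "here"
[0,2] N\S  <  k=1
[2,3] PP\(N\S)  lex  "quickly"
[0,3] PP  <  k=2
[3,4] S\PP  lex  "in"
[0,4] S  <  k=3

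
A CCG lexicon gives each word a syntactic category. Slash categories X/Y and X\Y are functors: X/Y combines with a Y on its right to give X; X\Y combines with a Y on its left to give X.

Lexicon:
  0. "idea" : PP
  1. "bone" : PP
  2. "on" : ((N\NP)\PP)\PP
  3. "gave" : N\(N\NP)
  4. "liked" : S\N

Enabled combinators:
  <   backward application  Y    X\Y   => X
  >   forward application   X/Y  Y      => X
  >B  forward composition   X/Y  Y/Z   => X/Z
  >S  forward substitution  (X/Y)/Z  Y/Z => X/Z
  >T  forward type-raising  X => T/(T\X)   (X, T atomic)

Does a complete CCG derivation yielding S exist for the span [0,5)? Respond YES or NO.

[0,5] S   <
  [0,4] N   <
    [0,3] N\NP   <
      [0,1] "idea" : PP
      [1,3] (N\NP)\PP   <
        [1,2] "bone" : PP
        [2,3] "on" : ((N\NP)\PP)\PP
    [3,4] "gave" : N\(N\NP)
  [4,5] "liked" : S\N

YES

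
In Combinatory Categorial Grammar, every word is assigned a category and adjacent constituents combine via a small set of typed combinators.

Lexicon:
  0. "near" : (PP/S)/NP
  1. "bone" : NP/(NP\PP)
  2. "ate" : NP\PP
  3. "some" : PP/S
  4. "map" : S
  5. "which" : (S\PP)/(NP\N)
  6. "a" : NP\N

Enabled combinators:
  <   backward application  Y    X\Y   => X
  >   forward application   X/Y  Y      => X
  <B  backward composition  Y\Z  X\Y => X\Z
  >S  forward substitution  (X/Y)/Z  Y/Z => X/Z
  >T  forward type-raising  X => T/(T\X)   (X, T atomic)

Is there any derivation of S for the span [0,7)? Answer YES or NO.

(PP/S)/NP NP/(NP\PP) NP\PP PP/S S (S\PP)/(NP\N) NP\N
CKY chart[0,7] = {N/(N\PP), NP/(NP\PP), PP, PP/(PP\PP), S/(S\PP)}; S ∉ chart

NO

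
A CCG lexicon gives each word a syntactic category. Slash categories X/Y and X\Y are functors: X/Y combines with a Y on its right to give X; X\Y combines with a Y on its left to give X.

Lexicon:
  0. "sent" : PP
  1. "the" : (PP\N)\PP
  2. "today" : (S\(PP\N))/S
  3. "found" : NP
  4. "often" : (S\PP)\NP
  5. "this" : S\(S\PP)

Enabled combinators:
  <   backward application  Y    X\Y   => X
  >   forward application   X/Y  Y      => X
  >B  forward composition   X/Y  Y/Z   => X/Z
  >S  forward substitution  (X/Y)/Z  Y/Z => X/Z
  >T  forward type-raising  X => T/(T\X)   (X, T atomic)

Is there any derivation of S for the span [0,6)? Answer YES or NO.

[0,6] S   <
  [0,2] PP\N   <
    [0,1] "sent" : PP
    [1,2] "the" : (PP\N)\PP
  [2,6] S\(PP\N)   >
    [2,3] "today" : (S\(PP\N))/S
    [3,6] S   <
      [3,5] S\PP   <
        [3,4] "found" : NP
        [4,5] "often" : (S\PP)\NP
      [5,6] "this" : S\(S\PP)

YES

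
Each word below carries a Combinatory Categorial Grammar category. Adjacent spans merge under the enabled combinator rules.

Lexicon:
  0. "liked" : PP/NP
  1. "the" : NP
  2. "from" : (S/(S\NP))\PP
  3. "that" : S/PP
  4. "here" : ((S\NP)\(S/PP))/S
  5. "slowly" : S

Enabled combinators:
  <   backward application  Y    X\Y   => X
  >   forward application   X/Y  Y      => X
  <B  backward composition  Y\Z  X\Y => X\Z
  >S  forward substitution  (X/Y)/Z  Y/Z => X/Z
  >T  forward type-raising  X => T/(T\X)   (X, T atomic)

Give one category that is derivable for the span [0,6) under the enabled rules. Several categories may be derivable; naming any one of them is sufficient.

S

[0,6] S   >
  [0,3] S/(S\NP)   <
    [0,2] PP   >
      [0,1] "liked" : PP/NP
      [1,2] "the" : NP
    [2,3] "from" : (S/(S\NP))\PP
  [3,6] S\NP   <
    [3,4] "that" : S/PP
    [4,6] (S\NP)\(S/PP)   >
      [4,5] "here" : ((S\NP)\(S/PP))/S
      [5,6] "slowly" : S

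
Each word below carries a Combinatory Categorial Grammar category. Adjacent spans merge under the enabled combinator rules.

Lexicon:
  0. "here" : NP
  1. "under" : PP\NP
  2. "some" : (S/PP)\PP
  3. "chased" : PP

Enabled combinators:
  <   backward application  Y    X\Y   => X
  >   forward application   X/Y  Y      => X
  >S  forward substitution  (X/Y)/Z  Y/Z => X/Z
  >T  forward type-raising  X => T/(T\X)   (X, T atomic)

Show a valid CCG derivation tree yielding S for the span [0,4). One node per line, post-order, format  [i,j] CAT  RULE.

[0,4] S   >
  [0,3] S/PP   <
    [0,2] PP   >
      [0,1] PP/(PP\NP)   >T
        [0,1] "here" : NP
      [1,2] "under" : PP\NP
    [2,3] "some" : (S/PP)\PP
  [3,4] "chased" : PP

[0,1] NP  lex  "here"
[0,1] PP/(PP\NP)  >T
[1,2] PP\NP  lex  "under"
[0,2] PP  >  k=1
[2,3] (S/PP)\PP  lex  "some"
[0,3] S/PP  <  k=2
[3,4] PP  lex  "chased"
[0,4] S  >  k=3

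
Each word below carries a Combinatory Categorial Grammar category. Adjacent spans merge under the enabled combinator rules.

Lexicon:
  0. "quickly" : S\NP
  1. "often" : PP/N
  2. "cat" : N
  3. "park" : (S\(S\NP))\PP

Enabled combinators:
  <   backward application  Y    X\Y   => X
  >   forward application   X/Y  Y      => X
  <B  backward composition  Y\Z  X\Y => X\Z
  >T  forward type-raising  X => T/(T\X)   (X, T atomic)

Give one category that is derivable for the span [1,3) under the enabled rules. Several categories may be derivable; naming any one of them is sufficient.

PP

[0,4] S   <
  [0,1] "quickly" : S\NP
  [1,4] S\(S\NP)   <
    [1,3] PP   >
      [1,2] "often" : PP/N
      [2,3] "cat" : N
    [3,4] "park" : (S\(S\NP))\PP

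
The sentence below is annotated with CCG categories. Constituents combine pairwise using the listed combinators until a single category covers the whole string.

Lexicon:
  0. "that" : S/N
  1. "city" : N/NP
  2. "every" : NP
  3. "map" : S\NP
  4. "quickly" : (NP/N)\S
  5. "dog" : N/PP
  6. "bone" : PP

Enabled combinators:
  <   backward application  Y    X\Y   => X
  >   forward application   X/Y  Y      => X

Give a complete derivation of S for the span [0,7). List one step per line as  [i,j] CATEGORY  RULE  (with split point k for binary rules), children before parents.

[0,1] S/N  lex  "that"
[1,2] N/NP  lex  "city"
[2,3] NP  lex  "every"
[3,4] S\NP  lex  "map"
[2,4] S  <  k=3
[4,5] (NP/N)\S  lex  "quickly"
[2,5] NP/N  <  k=4
[5,6] N/PP  lex  "dog"
[6,7] PP  lex  "bone"
[5,7] N  >  k=6
[2,7] NP  >  k=5
[1,7] N  >  k=2
[0,7] S  >  k=1

[0,7] S   >
  [0,1] "that" : S/N
  [1,7] N   >
    [1,2] "city" : N/NP
    [2,7] NP   >
      [2,5] NP/N   <
        [2,4] S   <
          [2,3] "every" : NP
          [3,4] "map" : S\NP
        [4,5] "quickly" : (NP/N)\S
      [5,7] N   >
        [5,6] "dog" : N/PP
        [6,7] "bone" : PP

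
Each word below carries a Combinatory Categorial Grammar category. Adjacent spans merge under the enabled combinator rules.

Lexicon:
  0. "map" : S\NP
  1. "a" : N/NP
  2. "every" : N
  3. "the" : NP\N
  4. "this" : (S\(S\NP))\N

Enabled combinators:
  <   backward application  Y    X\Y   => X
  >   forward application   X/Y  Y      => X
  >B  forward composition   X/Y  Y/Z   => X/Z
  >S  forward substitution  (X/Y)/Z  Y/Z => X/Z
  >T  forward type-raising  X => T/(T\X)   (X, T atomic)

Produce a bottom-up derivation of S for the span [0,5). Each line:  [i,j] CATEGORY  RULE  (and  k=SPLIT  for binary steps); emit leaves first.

[0,1] S\NP  lex  "map"
[1,2] N/NP  lex  "a"
[2,3] N  lex  "every"
[3,4] NP\N  lex  "the"
[2,4] NP  <  k=3
[1,4] N  >  k=2
[4,5] (S\(S\NP))\N  lex  "this"
[1,5] S\(S\NP)  <  k=4
[0,5] S  <  k=1

[0,5] S   <
  [0,1] "map" : S\NP
  [1,5] S\(S\NP)   <
    [1,4] N   >
      [1,2] "a" : N/NP
      [2,4] NP   <
        [2,3] "every" : N
        [3,4] "the" : NP\N
    [4,5] "this" : (S\(S\NP))\N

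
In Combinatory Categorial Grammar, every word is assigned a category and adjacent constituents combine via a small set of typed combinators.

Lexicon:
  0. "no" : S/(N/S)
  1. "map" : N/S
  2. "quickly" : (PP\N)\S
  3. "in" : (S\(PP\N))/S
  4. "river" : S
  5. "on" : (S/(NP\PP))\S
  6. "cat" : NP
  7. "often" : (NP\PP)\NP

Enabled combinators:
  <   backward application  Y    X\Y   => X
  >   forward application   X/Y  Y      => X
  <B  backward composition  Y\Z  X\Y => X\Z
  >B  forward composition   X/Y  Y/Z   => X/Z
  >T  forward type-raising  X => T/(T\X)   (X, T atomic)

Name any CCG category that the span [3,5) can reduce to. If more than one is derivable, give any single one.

[0,8] S   >
  [0,6] S/(NP\PP)   <
    [0,5] S   <
      [0,3] PP\N   <
        [0,2] S   >
          [0,1] "no" : S/(N/S)
          [1,2] "map" : N/S
        [2,3] "quickly" : (PP\N)\S
      [3,5] S\(PP\N)   >
        [3,4] "in" : (S\(PP\N))/S
        [4,5] "river" : S
    [5,6] "on" : (S/(NP\PP))\S
  [6,8] NP\PP   <
    [6,7] "cat" : NP
    [7,8] "often" : (NP\PP)\NP

S\(PP\N)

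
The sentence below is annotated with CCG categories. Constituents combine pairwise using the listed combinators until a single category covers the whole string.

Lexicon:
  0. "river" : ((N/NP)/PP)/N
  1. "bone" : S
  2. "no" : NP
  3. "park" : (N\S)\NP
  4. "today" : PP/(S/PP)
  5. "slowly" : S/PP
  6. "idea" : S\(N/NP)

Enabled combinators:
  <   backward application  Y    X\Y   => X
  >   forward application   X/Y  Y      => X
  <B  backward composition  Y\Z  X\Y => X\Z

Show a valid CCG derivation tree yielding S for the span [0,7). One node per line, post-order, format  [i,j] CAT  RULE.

[0,1] ((N/NP)/PP)/N  lex  "river"
[1,2] S  lex  "bone"
[2,3] NP  lex  "no"
[3,4] (N\S)\NP  lex  "park"
[2,4] N\S  <  k=3
[1,4] N  <  k=2
[0,4] (N/NP)/PP  >  k=1
[4,5] PP/(S/PP)  lex  "today"
[5,6] S/PP  lex  "slowly"
[4,6] PP  >  k=5
[0,6] N/NP  >  k=4
[6,7] S\(N/NP)  lex  "idea"
[0,7] S  <  k=6

[0,7] S   <
  [0,6] N/NP   >
    [0,4] (N/NP)/PP   >
      [0,1] "river" : ((N/NP)/PP)/N
      [1,4] N   <
        [1,2] "bone" : S
        [2,4] N\S   <
          [2,3] "no" : NP
          [3,4] "park" : (N\S)\NP
    [4,6] PP   >
      [4,5] "today" : PP/(S/PP)
      [5,6] "slowly" : S/PP
  [6,7] "idea" : S\(N/NP)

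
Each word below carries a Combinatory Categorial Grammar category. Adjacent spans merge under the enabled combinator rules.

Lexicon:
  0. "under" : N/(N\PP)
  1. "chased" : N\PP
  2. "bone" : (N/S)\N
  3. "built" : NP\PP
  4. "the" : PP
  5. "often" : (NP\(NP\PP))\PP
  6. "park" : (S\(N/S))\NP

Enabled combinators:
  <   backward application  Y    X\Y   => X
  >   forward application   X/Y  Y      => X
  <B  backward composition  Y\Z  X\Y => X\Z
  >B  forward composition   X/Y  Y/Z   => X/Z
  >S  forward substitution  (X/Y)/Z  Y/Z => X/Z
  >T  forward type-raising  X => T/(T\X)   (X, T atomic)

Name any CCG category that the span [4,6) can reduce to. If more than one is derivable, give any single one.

NP\(NP\PP)

[0,7] S   <
  [0,3] N/S   <
    [0,2] N   >
      [0,1] "under" : N/(N\PP)
      [1,2] "chased" : N\PP
    [2,3] "bone" : (N/S)\N
  [3,7] S\(N/S)   <
    [3,6] NP   <
      [3,4] "built" : NP\PP
      [4,6] NP\(NP\PP)   <
        [4,5] "the" : PP
        [5,6] "often" : (NP\(NP\PP))\PP
    [6,7] "park" : (S\(N/S))\NP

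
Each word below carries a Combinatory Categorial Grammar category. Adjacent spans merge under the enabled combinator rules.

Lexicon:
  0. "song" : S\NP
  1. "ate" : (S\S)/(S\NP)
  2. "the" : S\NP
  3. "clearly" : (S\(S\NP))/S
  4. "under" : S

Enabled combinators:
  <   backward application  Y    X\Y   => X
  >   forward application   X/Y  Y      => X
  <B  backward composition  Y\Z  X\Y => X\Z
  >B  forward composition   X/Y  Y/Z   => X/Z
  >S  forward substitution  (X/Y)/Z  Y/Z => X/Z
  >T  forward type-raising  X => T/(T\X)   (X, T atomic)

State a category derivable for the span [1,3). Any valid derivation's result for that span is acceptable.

[0,5] S   <
  [0,3] S\NP   <B
    [0,1] "song" : S\NP
    [1,3] S\S   >
      [1,2] "ate" : (S\S)/(S\NP)
      [2,3] "the" : S\NP
  [3,5] S\(S\NP)   >
    [3,4] "clearly" : (S\(S\NP))/S
    [4,5] "under" : S

S\S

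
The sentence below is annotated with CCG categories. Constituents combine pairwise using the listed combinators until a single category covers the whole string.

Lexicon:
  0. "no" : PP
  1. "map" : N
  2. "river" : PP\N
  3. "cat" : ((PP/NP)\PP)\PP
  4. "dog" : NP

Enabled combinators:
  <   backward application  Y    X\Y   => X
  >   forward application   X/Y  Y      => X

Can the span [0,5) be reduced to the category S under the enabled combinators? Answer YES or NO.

PP N PP\N ((PP/NP)\PP)\PP NP
CKY chart[0,5] = {PP}; S ∉ chart

NO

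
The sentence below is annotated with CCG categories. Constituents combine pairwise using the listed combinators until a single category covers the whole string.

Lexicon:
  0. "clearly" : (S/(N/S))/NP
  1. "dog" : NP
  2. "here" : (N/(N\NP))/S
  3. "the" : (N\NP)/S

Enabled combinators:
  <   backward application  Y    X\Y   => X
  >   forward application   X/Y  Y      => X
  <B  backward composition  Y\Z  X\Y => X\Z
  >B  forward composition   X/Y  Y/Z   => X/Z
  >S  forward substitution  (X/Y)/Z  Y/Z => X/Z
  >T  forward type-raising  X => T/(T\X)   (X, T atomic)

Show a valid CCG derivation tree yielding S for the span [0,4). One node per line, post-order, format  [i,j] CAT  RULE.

[0,4] S   >
  [0,2] S/(N/S)   >
    [0,1] "clearly" : (S/(N/S))/NP
    [1,2] "dog" : NP
  [2,4] N/S   >S
    [2,3] "here" : (N/(N\NP))/S
    [3,4] "the" : (N\NP)/S

[0,1] (S/(N/S))/NP  lex  "clearly"
[1,2] NP  lex  "dog"
[0,2] S/(N/S)  >  k=1
[2,3] (N/(N\NP))/S  lex  "here"
[3,4] (N\NP)/S  lex  "the"
[2,4] N/S  >S  k=3
[0,4] S  >  k=2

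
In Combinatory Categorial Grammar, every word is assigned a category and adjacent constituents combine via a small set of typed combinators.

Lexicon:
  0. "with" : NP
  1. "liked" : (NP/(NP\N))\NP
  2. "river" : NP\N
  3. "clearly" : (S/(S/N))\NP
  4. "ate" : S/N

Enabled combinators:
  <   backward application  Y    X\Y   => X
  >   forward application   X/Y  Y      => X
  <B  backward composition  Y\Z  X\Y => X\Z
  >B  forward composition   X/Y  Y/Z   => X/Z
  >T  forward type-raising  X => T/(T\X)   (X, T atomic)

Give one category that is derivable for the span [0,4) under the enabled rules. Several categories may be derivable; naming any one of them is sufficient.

[0,5] S   >
  [0,4] S/(S/N)   <
    [0,3] NP   >
      [0,2] NP/(NP\N)   <
        [0,1] "with" : NP
        [1,2] "liked" : (NP/(NP\N))\NP
      [2,3] "river" : NP\N
    [3,4] "clearly" : (S/(S/N))\NP
  [4,5] "ate" : S/N

S/(S/N)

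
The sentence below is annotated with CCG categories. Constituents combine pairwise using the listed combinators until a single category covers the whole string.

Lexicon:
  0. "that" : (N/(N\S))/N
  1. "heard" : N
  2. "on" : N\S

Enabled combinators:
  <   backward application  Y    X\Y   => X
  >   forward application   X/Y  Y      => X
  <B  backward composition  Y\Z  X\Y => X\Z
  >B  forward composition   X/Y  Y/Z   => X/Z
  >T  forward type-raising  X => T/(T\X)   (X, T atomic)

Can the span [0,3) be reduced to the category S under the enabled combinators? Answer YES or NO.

(N/(N\S))/N N N\S
CKY chart[0,3] = {N, N/(N\N), NP/(NP\N), PP/(PP\N), S/(S\N)}; S ∉ chart

NO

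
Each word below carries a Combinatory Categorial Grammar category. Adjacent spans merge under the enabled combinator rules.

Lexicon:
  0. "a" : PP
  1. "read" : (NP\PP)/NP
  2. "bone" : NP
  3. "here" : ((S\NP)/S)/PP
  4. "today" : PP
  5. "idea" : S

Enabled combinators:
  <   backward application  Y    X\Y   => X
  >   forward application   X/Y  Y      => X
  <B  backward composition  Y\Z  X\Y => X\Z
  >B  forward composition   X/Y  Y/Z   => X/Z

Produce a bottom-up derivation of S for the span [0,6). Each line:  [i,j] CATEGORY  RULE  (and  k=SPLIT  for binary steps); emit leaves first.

[0,1] PP  lex  "a"
[1,2] (NP\PP)/NP  lex  "read"
[2,3] NP  lex  "bone"
[1,3] NP\PP  >  k=2
[0,3] NP  <  k=1
[3,4] ((S\NP)/S)/PP  lex  "here"
[4,5] PP  lex  "today"
[3,5] (S\NP)/S  >  k=4
[5,6] S  lex  "idea"
[3,6] S\NP  >  k=5
[0,6] S  <  k=3

[0,6] S   <
  [0,3] NP   <
    [0,1] "a" : PP
    [1,3] NP\PP   >
      [1,2] "read" : (NP\PP)/NP
      [2,3] "bone" : NP
  [3,6] S\NP   >
    [3,5] (S\NP)/S   >
      [3,4] "here" : ((S\NP)/S)/PP
      [4,5] "today" : PP
    [5,6] "idea" : S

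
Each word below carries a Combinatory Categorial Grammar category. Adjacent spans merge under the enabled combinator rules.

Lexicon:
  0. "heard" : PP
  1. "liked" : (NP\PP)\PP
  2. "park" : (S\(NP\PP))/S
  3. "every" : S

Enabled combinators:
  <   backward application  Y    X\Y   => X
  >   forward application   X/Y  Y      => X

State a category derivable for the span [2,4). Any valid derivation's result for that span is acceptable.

[0,4] S   <
  [0,2] NP\PP   <
    [0,1] "heard" : PP
    [1,2] "liked" : (NP\PP)\PP
  [2,4] S\(NP\PP)   >
    [2,3] "park" : (S\(NP\PP))/S
    [3,4] "every" : S

S\(NP\PP)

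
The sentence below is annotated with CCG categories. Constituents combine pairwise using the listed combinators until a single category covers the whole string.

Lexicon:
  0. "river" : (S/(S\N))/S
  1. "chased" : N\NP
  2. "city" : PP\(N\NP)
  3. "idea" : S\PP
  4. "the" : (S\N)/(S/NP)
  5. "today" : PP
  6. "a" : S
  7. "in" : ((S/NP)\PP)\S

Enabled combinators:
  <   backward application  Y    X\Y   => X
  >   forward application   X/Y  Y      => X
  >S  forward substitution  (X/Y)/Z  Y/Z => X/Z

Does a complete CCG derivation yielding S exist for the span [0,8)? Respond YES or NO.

[0,8] S   >
  [0,4] S/(S\N)   >
    [0,1] "river" : (S/(S\N))/S
    [1,4] S   <
      [1,3] PP   <
        [1,2] "chased" : N\NP
        [2,3] "city" : PP\(N\NP)
      [3,4] "idea" : S\PP
  [4,8] S\N   >
    [4,5] "the" : (S\N)/(S/NP)
    [5,8] S/NP   <
      [5,6] "today" : PP
      [6,8] (S/NP)\PP   <
        [6,7] "a" : S
        [7,8] "in" : ((S/NP)\PP)\S

YES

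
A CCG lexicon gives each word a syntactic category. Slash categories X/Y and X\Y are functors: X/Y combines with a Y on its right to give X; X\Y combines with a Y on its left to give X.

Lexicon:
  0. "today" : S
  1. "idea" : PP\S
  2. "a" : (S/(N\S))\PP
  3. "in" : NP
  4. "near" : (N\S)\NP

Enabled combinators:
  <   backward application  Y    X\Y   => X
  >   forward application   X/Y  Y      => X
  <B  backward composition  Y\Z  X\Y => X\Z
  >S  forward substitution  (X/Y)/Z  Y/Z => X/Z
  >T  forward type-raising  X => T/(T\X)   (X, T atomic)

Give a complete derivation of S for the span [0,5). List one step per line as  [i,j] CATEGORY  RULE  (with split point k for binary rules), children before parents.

[0,1] S  lex  "today"
[0,1] PP/(PP\S)  >T
[1,2] PP\S  lex  "idea"
[0,2] PP  >  k=1
[2,3] (S/(N\S))\PP  lex  "a"
[0,3] S/(N\S)  <  k=2
[3,4] NP  lex  "in"
[4,5] (N\S)\NP  lex  "near"
[3,5] N\S  <  k=4
[0,5] S  >  k=3

[0,5] S   >
  [0,3] S/(N\S)   <
    [0,2] PP   >
      [0,1] PP/(PP\S)   >T
        [0,1] "today" : S
      [1,2] "idea" : PP\S
    [2,3] "a" : (S/(N\S))\PP
  [3,5] N\S   <
    [3,4] "in" : NP
    [4,5] "near" : (N\S)\NP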